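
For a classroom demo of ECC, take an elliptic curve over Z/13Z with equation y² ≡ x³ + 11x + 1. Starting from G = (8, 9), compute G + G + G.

(6, 7)

Repeated addition: build up to 3G.
2G: tangent at (8, 9): λ = (3·8² + 11)/(2·9) ≡ 8/5. 5⁻¹ ≡ 8 (mod 13), so λ ≡ 8·8 ≡ 12.
  x = λ² - 8 - 8 = 144 - 16 ≡ 11; y = λ·(8 - 11) - 9 ≡ 7. → (11, 7)
3G: (11, 7) + (8, 9). λ = (9 - 7)/(8 - 11) ≡ 2/10 mod 13. 10⁻¹ ≡ 4 (mod 13) since 10·4 = 40 ≡ 1, so λ ≡ 8.
  x = λ² - 11 - 8 = 64 - 19 ≡ 6; y = λ·(11 - 6) - 7 ≡ 7. → (6, 7)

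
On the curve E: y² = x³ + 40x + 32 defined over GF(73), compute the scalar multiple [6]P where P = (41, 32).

(5, 49)

Repeated addition: build up to 6P.
2P: tangent at (41, 32): λ = (3·41² + 40)/(2·32) ≡ 46/64. 64⁻¹ ≡ 8 (mod 73), so λ ≡ 46·8 ≡ 3.
  x = λ² - 41 - 41 = 9 - 82 ≡ 0; y = λ·(41 - 0) - 32 ≡ 18. → (0, 18)
3P: (0, 18) + (41, 32). λ = (32 - 18)/(41 - 0) ≡ 14/41 mod 73. 41⁻¹ ≡ 57 (mod 73), so λ ≡ 68.
  x = λ² - 0 - 41 = 4624 - 41 ≡ 57; y = λ·(0 - 57) - 18 ≡ 48. → (57, 48)
4P: (57, 48) + (41, 32). λ = (32 - 48)/(41 - 57) ≡ 57/57 mod 73. 57⁻¹ ≡ 41 (mod 73) since 57·41 = 2337 ≡ 1, so λ ≡ 1.
  x = λ² - 57 - 41 = 1 - 98 ≡ 49; y = λ·(57 - 49) - 48 ≡ 33. → (49, 33)
5P: (49, 33) + (41, 32). λ = (32 - 33)/(41 - 49) ≡ 72/65 mod 73. 65⁻¹ ≡ 9 (mod 73), so λ ≡ 64.
  x = λ² - 49 - 41 = 4096 - 90 ≡ 64; y = λ·(49 - 64) - 33 ≡ 29. → (64, 29)
6P: (64, 29) + (41, 32). λ = (32 - 29)/(41 - 64) ≡ 3/50 mod 73. 50⁻¹ ≡ 19 (mod 73) since 50·19 = 950 ≡ 1, so λ ≡ 57.
  x = λ² - 64 - 41 = 3249 - 105 ≡ 5; y = λ·(64 - 5) - 29 ≡ 49. → (5, 49)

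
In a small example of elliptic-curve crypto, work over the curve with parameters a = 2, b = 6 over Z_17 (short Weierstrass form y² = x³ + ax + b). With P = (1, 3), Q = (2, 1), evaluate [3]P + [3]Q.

First 3P:
Repeated addition: build up to 3P.
2P: tangent at (1, 3): λ = (3·1² + 2)/(2·3) ≡ 5/6. 6⁻¹ ≡ 3 (mod 17) since 6·3 = 18 ≡ 1, so λ ≡ 5·3 ≡ 15.
  x = λ² - 1 - 1 = 225 - 2 ≡ 2; y = λ·(1 - 2) - 3 ≡ 16. → (2, 16)
3P: (2, 16) + (1, 3). λ = (3 - 16)/(1 - 2) ≡ 4/16 mod 17. 16⁻¹ ≡ 16 (mod 17) since 16·16 = 256 ≡ 1, so λ ≡ 13.
  x = λ² - 2 - 1 = 169 - 3 ≡ 13; y = λ·(2 - 13) - 16 ≡ 11. → (13, 11)
3P = (13, 11).
Next 3Q:
Repeated addition: build up to 3Q.
2Q: tangent at (2, 1): λ = (3·2² + 2)/(2·1) ≡ 14/2. 2⁻¹ ≡ 9 (mod 17), so λ ≡ 14·9 ≡ 7.
  x = λ² - 2 - 2 = 49 - 4 ≡ 11; y = λ·(2 - 11) - 1 ≡ 4. → (11, 4)
3Q: (11, 4) + (2, 1). λ = (1 - 4)/(2 - 11) ≡ 14/8 mod 17. 8⁻¹ ≡ 15 (mod 17), so λ ≡ 6.
  x = λ² - 11 - 2 = 36 - 13 ≡ 6; y = λ·(11 - 6) - 4 ≡ 9. → (6, 9)
3Q = (6, 9).
Finally 3P + 3Q:
(13, 11) + (6, 9). λ = (9 - 11)/(6 - 13) ≡ 15/10 mod 17. 10⁻¹ ≡ 12 (mod 17) since 10·12 = 120 ≡ 1, so λ ≡ 10.
  x = λ² - 13 - 6 = 100 - 19 ≡ 13; y = λ·(13 - 13) - 11 ≡ 6. → (13, 6)

(13, 6)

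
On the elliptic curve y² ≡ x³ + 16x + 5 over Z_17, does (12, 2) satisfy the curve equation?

yes

y² = 2² ≡ 4; x³ + 16x + 5 = 1925 ≡ 4 (mod 17). 4 = 4.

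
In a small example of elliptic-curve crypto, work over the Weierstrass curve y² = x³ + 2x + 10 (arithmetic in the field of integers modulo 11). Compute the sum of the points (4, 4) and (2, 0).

(9, 8)

(4, 4) + (2, 0). λ = (0 - 4)/(2 - 4) ≡ 7/9 mod 11. 9⁻¹ ≡ 5 (mod 11), so λ ≡ 2.
  x = λ² - 4 - 2 = 4 - 6 ≡ 9; y = λ·(4 - 9) - 4 ≡ 8. → (9, 8)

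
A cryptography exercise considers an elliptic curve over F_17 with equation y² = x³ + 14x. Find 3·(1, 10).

Write Q = (1, 10).
Repeated addition: build up to 3Q.
2Q: tangent at (1, 10): λ = (3·1² + 14)/(2·10) ≡ 0/3. 3⁻¹ ≡ 6 (mod 17), so λ ≡ 0·6 ≡ 0.
  x = λ² - 1 - 1 = 0 - 2 ≡ 15; y = λ·(1 - 15) - 10 ≡ 7. → (15, 7)
3Q: (15, 7) + (1, 10). λ = (10 - 7)/(1 - 15) ≡ 3/3 mod 17. 3⁻¹ ≡ 6 (mod 17) since 3·6 = 18 ≡ 1, so λ ≡ 1.
  x = λ² - 15 - 1 = 1 - 16 ≡ 2; y = λ·(15 - 2) - 7 ≡ 6. → (2, 6)

(2, 6)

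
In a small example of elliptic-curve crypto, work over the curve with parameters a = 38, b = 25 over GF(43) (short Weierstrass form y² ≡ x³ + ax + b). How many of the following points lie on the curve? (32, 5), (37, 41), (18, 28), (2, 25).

1

(32, 5): 5² ≡ 25, rhs ≡ 39 → off.
(37, 41): 41² ≡ 4, rhs ≡ 11 → off.
(18, 28): 28² ≡ 10, rhs ≡ 5 → off.
(2, 25): 25² ≡ 23, rhs ≡ 23 → on.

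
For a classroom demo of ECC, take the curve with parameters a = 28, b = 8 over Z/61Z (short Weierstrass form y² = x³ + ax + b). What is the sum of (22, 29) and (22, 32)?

The two points share x = 22 and their y-coordinates satisfy 29 + 32 ≡ 0 (mod 61), so they are inverses. Their sum is the point at infinity.

O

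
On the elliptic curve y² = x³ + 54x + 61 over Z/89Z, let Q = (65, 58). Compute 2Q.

(43, 59)

tangent at (65, 58): λ = (3·65² + 54)/(2·58) ≡ 2/27. 27⁻¹ ≡ 33 (mod 89), so λ ≡ 2·33 ≡ 66.
  x = λ² - 65 - 65 = 4356 - 130 ≡ 43; y = λ·(65 - 43) - 58 ≡ 59. → (43, 59)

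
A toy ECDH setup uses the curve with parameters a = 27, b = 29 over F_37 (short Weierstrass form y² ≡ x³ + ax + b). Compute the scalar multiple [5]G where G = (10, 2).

(10, 35)

Double-and-add on 5 = (101)₂. Start with G = (10, 2) for the leading 1-bit.
double: tangent at (10, 2): λ = (3·10² + 27)/(2·2) ≡ 31/4. 4⁻¹ ≡ 28 (mod 37) since 4·28 = 112 ≡ 1, so λ ≡ 31·28 ≡ 17.
  x = λ² - 10 - 10 = 289 - 20 ≡ 10; y = λ·(10 - 10) - 2 ≡ 35. → (10, 35)
double: tangent at (10, 35): λ = (3·10² + 27)/(2·35) ≡ 31/33. 33⁻¹ ≡ 9 (mod 37), so λ ≡ 31·9 ≡ 20.
  x = λ² - 10 - 10 = 400 - 20 ≡ 10; y = λ·(10 - 10) - 35 ≡ 2. → (10, 2)
add G: tangent at (10, 2): λ = (3·10² + 27)/(2·2) ≡ 31/4. 4⁻¹ ≡ 28 (mod 37), so λ ≡ 31·28 ≡ 17.
  x = λ² - 10 - 10 = 289 - 20 ≡ 10; y = λ·(10 - 10) - 2 ≡ 35. → (10, 35)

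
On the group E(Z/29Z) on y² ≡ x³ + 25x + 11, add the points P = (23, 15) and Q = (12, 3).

(23, 15) + (12, 3). λ = (3 - 15)/(12 - 23) ≡ 17/18 mod 29. 18⁻¹ ≡ 21 (mod 29) since 18·21 = 378 ≡ 1, so λ ≡ 9.
  x = λ² - 23 - 12 = 81 - 35 ≡ 17; y = λ·(23 - 17) - 15 ≡ 10. → (17, 10)

(17, 10)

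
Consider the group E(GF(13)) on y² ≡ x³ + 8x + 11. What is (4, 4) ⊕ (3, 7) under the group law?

(2, 3)

(4, 4) + (3, 7). λ = (7 - 4)/(3 - 4) ≡ 3/12 mod 13. 12⁻¹ ≡ 12 (mod 13), so λ ≡ 10.
  x = λ² - 4 - 3 = 100 - 7 ≡ 2; y = λ·(4 - 2) - 4 ≡ 3. → (2, 3)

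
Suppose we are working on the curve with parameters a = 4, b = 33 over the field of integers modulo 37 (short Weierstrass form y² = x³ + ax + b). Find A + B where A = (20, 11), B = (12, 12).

(16, 7)

(20, 11) + (12, 12). λ = (12 - 11)/(12 - 20) ≡ 1/29 mod 37. 29⁻¹ ≡ 23 (mod 37) since 29·23 = 667 ≡ 1, so λ ≡ 23.
  x = λ² - 20 - 12 = 529 - 32 ≡ 16; y = λ·(20 - 16) - 11 ≡ 7. → (16, 7)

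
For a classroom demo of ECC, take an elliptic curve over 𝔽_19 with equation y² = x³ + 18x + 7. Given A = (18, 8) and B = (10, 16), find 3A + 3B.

(9, 9)

First 3A:
Repeated addition: build up to 3A.
2A: tangent at (18, 8): λ = (3·18² + 18)/(2·8) ≡ 2/16. 16⁻¹ ≡ 6 (mod 19), so λ ≡ 2·6 ≡ 12.
  x = λ² - 18 - 18 = 144 - 36 ≡ 13; y = λ·(18 - 13) - 8 ≡ 14. → (13, 14)
3A: (13, 14) + (18, 8). λ = (8 - 14)/(18 - 13) ≡ 13/5 mod 19. 5⁻¹ ≡ 4 (mod 19), so λ ≡ 14.
  x = λ² - 13 - 18 = 196 - 31 ≡ 13; y = λ·(13 - 13) - 14 ≡ 5. → (13, 5)
3A = (13, 5).
Next 3B:
Repeated addition: build up to 3B.
2B: tangent at (10, 16): λ = (3·10² + 18)/(2·16) ≡ 14/13. 13⁻¹ ≡ 3 (mod 19), so λ ≡ 14·3 ≡ 4.
  x = λ² - 10 - 10 = 16 - 20 ≡ 15; y = λ·(10 - 15) - 16 ≡ 2. → (15, 2)
3B: (15, 2) + (10, 16). λ = (16 - 2)/(10 - 15) ≡ 14/14 mod 19. 14⁻¹ ≡ 15 (mod 19), so λ ≡ 1.
  x = λ² - 15 - 10 = 1 - 25 ≡ 14; y = λ·(15 - 14) - 2 ≡ 18. → (14, 18)
3B = (14, 18).
Finally 3A + 3B:
(13, 5) + (14, 18). λ = (18 - 5)/(14 - 13) ≡ 13/1 mod 19. 1⁻¹ ≡ 1 (mod 19), so λ ≡ 13.
  x = λ² - 13 - 14 = 169 - 27 ≡ 9; y = λ·(13 - 9) - 5 ≡ 9. → (9, 9)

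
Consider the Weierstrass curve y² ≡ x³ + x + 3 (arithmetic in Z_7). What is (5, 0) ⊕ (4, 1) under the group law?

(6, 1)

(5, 0) + (4, 1). λ = (1 - 0)/(4 - 5) ≡ 1/6 mod 7. 6⁻¹ ≡ 6 (mod 7), so λ ≡ 6.
  x = λ² - 5 - 4 = 36 - 9 ≡ 6; y = λ·(5 - 6) - 0 ≡ 1. → (6, 1)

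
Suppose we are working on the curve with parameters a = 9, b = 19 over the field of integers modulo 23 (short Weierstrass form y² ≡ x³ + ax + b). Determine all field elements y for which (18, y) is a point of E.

none

x³ + 9x + 19 = 6013 ≡ 10 (mod 23).
10 is a non-residue mod 23; no y exists.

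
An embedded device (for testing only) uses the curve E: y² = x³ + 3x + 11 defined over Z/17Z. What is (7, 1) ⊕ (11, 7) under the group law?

(14, 14)

(7, 1) + (11, 7). λ = (7 - 1)/(11 - 7) ≡ 6/4 mod 17. 4⁻¹ ≡ 13 (mod 17) since 4·13 = 52 ≡ 1, so λ ≡ 10.
  x = λ² - 7 - 11 = 100 - 18 ≡ 14; y = λ·(7 - 14) - 1 ≡ 14. → (14, 14)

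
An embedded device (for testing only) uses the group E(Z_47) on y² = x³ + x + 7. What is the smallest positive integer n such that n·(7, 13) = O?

2P: tangent at (7, 13): λ = (3·7² + 1)/(2·13) ≡ 7/26. 26⁻¹ ≡ 38 (mod 47) since 26·38 = 988 ≡ 1, so λ ≡ 7·38 ≡ 31.
  x = λ² - 7 - 7 = 961 - 14 ≡ 7; y = λ·(7 - 7) - 13 ≡ 34. → (7, 34)
3P: (7, 34) + (7, 13): same x and y₁ ≡ -y₂, so the sum is O.
3P = O, so the order is 3.

3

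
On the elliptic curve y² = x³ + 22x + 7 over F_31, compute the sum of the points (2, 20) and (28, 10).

(5, 5)

(2, 20) + (28, 10). λ = (10 - 20)/(28 - 2) ≡ 21/26 mod 31. 26⁻¹ ≡ 6 (mod 31) since 26·6 = 156 ≡ 1, so λ ≡ 2.
  x = λ² - 2 - 28 = 4 - 30 ≡ 5; y = λ·(2 - 5) - 20 ≡ 5. → (5, 5)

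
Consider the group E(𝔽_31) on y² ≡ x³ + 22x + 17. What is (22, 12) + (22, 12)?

(22, 19)

tangent at (22, 12): λ = (3·22² + 22)/(2·12) ≡ 17/24. 24⁻¹ ≡ 22 (mod 31), so λ ≡ 17·22 ≡ 2.
  x = λ² - 22 - 22 = 4 - 44 ≡ 22; y = λ·(22 - 22) - 12 ≡ 19. → (22, 19)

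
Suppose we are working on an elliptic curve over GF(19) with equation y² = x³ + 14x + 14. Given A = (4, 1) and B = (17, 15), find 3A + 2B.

First 3A:
Repeated addition: build up to 3A.
2A: tangent at (4, 1): λ = (3·4² + 14)/(2·1) ≡ 5/2. 2⁻¹ ≡ 10 (mod 19), so λ ≡ 5·10 ≡ 12.
  x = λ² - 4 - 4 = 144 - 8 ≡ 3; y = λ·(4 - 3) - 1 ≡ 11. → (3, 11)
3A: (3, 11) + (4, 1). λ = (1 - 11)/(4 - 3) ≡ 9/1 mod 19. 1⁻¹ ≡ 1 (mod 19), so λ ≡ 9.
  x = λ² - 3 - 4 = 81 - 7 ≡ 17; y = λ·(3 - 17) - 11 ≡ 15. → (17, 15)
3A = (17, 15).
Next 2B:
Repeated addition: build up to 2B.
2B: tangent at (17, 15): λ = (3·17² + 14)/(2·15) ≡ 7/11. 11⁻¹ ≡ 7 (mod 19) since 11·7 = 77 ≡ 1, so λ ≡ 7·7 ≡ 11.
  x = λ² - 17 - 17 = 121 - 34 ≡ 11; y = λ·(17 - 11) - 15 ≡ 13. → (11, 13)
2B = (11, 13).
Finally 3A + 2B:
(17, 15) + (11, 13). λ = (13 - 15)/(11 - 17) ≡ 17/13 mod 19. 13⁻¹ ≡ 3 (mod 19), so λ ≡ 13.
  x = λ² - 17 - 11 = 169 - 28 ≡ 8; y = λ·(17 - 8) - 15 ≡ 7. → (8, 7)

(8, 7)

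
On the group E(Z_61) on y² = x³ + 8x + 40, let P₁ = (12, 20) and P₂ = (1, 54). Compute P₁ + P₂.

(51, 34)

(12, 20) + (1, 54). λ = (54 - 20)/(1 - 12) ≡ 34/50 mod 61. 50⁻¹ ≡ 11 (mod 61), so λ ≡ 8.
  x = λ² - 12 - 1 = 64 - 13 ≡ 51; y = λ·(12 - 51) - 20 ≡ 34. → (51, 34)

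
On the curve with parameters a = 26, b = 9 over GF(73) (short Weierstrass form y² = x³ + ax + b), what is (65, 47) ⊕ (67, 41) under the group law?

(23, 46)

(65, 47) + (67, 41). λ = (41 - 47)/(67 - 65) ≡ 67/2 mod 73. 2⁻¹ ≡ 37 (mod 73), so λ ≡ 70.
  x = λ² - 65 - 67 = 4900 - 132 ≡ 23; y = λ·(65 - 23) - 47 ≡ 46. → (23, 46)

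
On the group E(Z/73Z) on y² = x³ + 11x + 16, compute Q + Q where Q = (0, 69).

(19, 21)

tangent at (0, 69): λ = (3·0² + 11)/(2·69) ≡ 11/65. 65⁻¹ ≡ 9 (mod 73), so λ ≡ 11·9 ≡ 26.
  x = λ² - 0 - 0 = 676 - 0 ≡ 19; y = λ·(0 - 19) - 69 ≡ 21. → (19, 21)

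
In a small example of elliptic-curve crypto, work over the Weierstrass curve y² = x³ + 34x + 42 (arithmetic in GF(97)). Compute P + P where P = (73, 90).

tangent at (73, 90): λ = (3·73² + 34)/(2·90) ≡ 16/83. 83⁻¹ ≡ 90 (mod 97), so λ ≡ 16·90 ≡ 82.
  x = λ² - 73 - 73 = 6724 - 146 ≡ 79; y = λ·(73 - 79) - 90 ≡ 0. → (79, 0)

(79, 0)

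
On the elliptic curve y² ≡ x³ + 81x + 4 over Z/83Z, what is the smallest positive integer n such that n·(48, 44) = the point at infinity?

4

2P: tangent at (48, 44): λ = (3·48² + 81)/(2·44) ≡ 21/5. 5⁻¹ ≡ 50 (mod 83), so λ ≡ 21·50 ≡ 54.
  x = λ² - 48 - 48 = 2916 - 96 ≡ 81; y = λ·(48 - 81) - 44 ≡ 0. → (81, 0)
3P: (81, 0) + (48, 44). λ = (44 - 0)/(48 - 81) ≡ 44/50 mod 83. 50⁻¹ ≡ 5 (mod 83) since 50·5 = 250 ≡ 1, so λ ≡ 54.
  x = λ² - 81 - 48 = 2916 - 129 ≡ 48; y = λ·(81 - 48) - 0 ≡ 39. → (48, 39)
4P: (48, 39) + (48, 44): same x and y₁ ≡ -y₂, so the sum is the point at infinity.
4P = the point at infinity, so the order is 4.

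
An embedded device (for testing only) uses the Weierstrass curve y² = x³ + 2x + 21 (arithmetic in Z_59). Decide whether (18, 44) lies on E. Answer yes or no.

y² = 44² ≡ 48; x³ + 2x + 21 = 5889 ≡ 48 (mod 59). 48 = 48.

yes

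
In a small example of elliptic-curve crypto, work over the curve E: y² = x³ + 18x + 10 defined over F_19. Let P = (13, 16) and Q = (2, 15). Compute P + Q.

(15, 8)

(13, 16) + (2, 15). λ = (15 - 16)/(2 - 13) ≡ 18/8 mod 19. 8⁻¹ ≡ 12 (mod 19), so λ ≡ 7.
  x = λ² - 13 - 2 = 49 - 15 ≡ 15; y = λ·(13 - 15) - 16 ≡ 8. → (15, 8)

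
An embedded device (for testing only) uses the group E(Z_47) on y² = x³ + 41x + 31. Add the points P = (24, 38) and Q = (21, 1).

(24, 38) + (21, 1). λ = (1 - 38)/(21 - 24) ≡ 10/44 mod 47. 44⁻¹ ≡ 31 (mod 47), so λ ≡ 28.
  x = λ² - 24 - 21 = 784 - 45 ≡ 34; y = λ·(24 - 34) - 38 ≡ 11. → (34, 11)

(34, 11)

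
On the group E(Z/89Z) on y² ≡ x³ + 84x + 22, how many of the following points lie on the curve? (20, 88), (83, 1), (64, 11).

1

(20, 88): 88² ≡ 1, rhs ≡ 1 → on.
(83, 1): 1² ≡ 1, rhs ≡ 14 → off.
(64, 11): 11² ≡ 32, rhs ≡ 8 → off.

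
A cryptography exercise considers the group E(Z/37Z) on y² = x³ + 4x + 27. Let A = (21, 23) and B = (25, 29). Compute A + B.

(21, 23) + (25, 29). λ = (29 - 23)/(25 - 21) ≡ 6/4 mod 37. 4⁻¹ ≡ 28 (mod 37), so λ ≡ 20.
  x = λ² - 21 - 25 = 400 - 46 ≡ 21; y = λ·(21 - 21) - 23 ≡ 14. → (21, 14)

(21, 14)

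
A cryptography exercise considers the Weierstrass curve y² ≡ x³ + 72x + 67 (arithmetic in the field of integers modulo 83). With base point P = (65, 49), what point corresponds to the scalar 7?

(61, 77)

Repeated addition: build up to 7P.
2P: tangent at (65, 49): λ = (3·65² + 72)/(2·49) ≡ 48/15. 15⁻¹ ≡ 72 (mod 83), so λ ≡ 48·72 ≡ 53.
  x = λ² - 65 - 65 = 2809 - 130 ≡ 23; y = λ·(65 - 23) - 49 ≡ 19. → (23, 19)
3P: (23, 19) + (65, 49). λ = (49 - 19)/(65 - 23) ≡ 30/42 mod 83. 42⁻¹ ≡ 2 (mod 83), so λ ≡ 60.
  x = λ² - 23 - 65 = 3600 - 88 ≡ 26; y = λ·(23 - 26) - 19 ≡ 50. → (26, 50)
4P: (26, 50) + (65, 49). λ = (49 - 50)/(65 - 26) ≡ 82/39 mod 83. 39⁻¹ ≡ 66 (mod 83), so λ ≡ 17.
  x = λ² - 26 - 65 = 289 - 91 ≡ 32; y = λ·(26 - 32) - 50 ≡ 14. → (32, 14)
5P: (32, 14) + (65, 49). λ = (49 - 14)/(65 - 32) ≡ 35/33 mod 83. 33⁻¹ ≡ 78 (mod 83), so λ ≡ 74.
  x = λ² - 32 - 65 = 5476 - 97 ≡ 67; y = λ·(32 - 67) - 14 ≡ 52. → (67, 52)
6P: (67, 52) + (65, 49). λ = (49 - 52)/(65 - 67) ≡ 80/81 mod 83. 81⁻¹ ≡ 41 (mod 83), so λ ≡ 43.
  x = λ² - 67 - 65 = 1849 - 132 ≡ 57; y = λ·(67 - 57) - 52 ≡ 46. → (57, 46)
7P: (57, 46) + (65, 49). λ = (49 - 46)/(65 - 57) ≡ 3/8 mod 83. 8⁻¹ ≡ 52 (mod 83) since 8·52 = 416 ≡ 1, so λ ≡ 73.
  x = λ² - 57 - 65 = 5329 - 122 ≡ 61; y = λ·(57 - 61) - 46 ≡ 77. → (61, 77)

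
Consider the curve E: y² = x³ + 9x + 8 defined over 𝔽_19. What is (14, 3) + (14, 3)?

(16, 7)

tangent at (14, 3): λ = (3·14² + 9)/(2·3) ≡ 8/6. 6⁻¹ ≡ 16 (mod 19), so λ ≡ 8·16 ≡ 14.
  x = λ² - 14 - 14 = 196 - 28 ≡ 16; y = λ·(14 - 16) - 3 ≡ 7. → (16, 7)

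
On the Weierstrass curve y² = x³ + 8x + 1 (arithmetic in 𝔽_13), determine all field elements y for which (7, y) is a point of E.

6, 7

x³ + 8x + 1 = 400 ≡ 10 (mod 13).
Square roots of 10 mod 13: 6 and 7 (since 6² = 36 ≡ 10).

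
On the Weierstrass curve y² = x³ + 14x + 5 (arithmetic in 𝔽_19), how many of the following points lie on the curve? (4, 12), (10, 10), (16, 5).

2

(4, 12): 12² ≡ 11, rhs ≡ 11 → on.
(10, 10): 10² ≡ 5, rhs ≡ 5 → on.
(16, 5): 5² ≡ 6, rhs ≡ 12 → off.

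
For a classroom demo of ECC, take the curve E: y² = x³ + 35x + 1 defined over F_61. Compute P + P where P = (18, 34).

tangent at (18, 34): λ = (3·18² + 35)/(2·34) ≡ 31/7. 7⁻¹ ≡ 35 (mod 61), so λ ≡ 31·35 ≡ 48.
  x = λ² - 18 - 18 = 2304 - 36 ≡ 11; y = λ·(18 - 11) - 34 ≡ 58. → (11, 58)

(11, 58)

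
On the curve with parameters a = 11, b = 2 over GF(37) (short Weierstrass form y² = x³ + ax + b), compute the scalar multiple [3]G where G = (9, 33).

(19, 15)

Repeated addition: build up to 3G.
2G: tangent at (9, 33): λ = (3·9² + 11)/(2·33) ≡ 32/29. 29⁻¹ ≡ 23 (mod 37), so λ ≡ 32·23 ≡ 33.
  x = λ² - 9 - 9 = 1089 - 18 ≡ 35; y = λ·(9 - 35) - 33 ≡ 34. → (35, 34)
3G: (35, 34) + (9, 33). λ = (33 - 34)/(9 - 35) ≡ 36/11 mod 37. 11⁻¹ ≡ 27 (mod 37), so λ ≡ 10.
  x = λ² - 35 - 9 = 100 - 44 ≡ 19; y = λ·(35 - 19) - 34 ≡ 15. → (19, 15)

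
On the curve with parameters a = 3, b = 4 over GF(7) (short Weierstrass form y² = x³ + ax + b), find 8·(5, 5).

(1, 6)

Write Q = (5, 5).
Double-and-add on 8 = (1000)₂. Start with Q = (5, 5) for the leading 1-bit.
double: tangent at (5, 5): λ = (3·5² + 3)/(2·5) ≡ 1/3. 3⁻¹ ≡ 5 (mod 7), so λ ≡ 1·5 ≡ 5.
  x = λ² - 5 - 5 = 25 - 10 ≡ 1; y = λ·(5 - 1) - 5 ≡ 1. → (1, 1)
double: tangent at (1, 1): λ = (3·1² + 3)/(2·1) ≡ 6/2. 2⁻¹ ≡ 4 (mod 7), so λ ≡ 6·4 ≡ 3.
  x = λ² - 1 - 1 = 9 - 2 ≡ 0; y = λ·(1 - 0) - 1 ≡ 2. → (0, 2)
double: tangent at (0, 2): λ = (3·0² + 3)/(2·2) ≡ 3/4. 4⁻¹ ≡ 2 (mod 7) since 4·2 = 8 ≡ 1, so λ ≡ 3·2 ≡ 6.
  x = λ² - 0 - 0 = 36 - 0 ≡ 1; y = λ·(0 - 1) - 2 ≡ 6. → (1, 6)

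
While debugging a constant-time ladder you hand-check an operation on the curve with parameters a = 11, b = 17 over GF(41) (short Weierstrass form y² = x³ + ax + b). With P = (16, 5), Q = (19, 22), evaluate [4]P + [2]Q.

First 4P:
Double-and-add on 4 = (100)₂. Start with P = (16, 5) for the leading 1-bit.
double: tangent at (16, 5): λ = (3·16² + 11)/(2·5) ≡ 0/10. 10⁻¹ ≡ 37 (mod 41), so λ ≡ 0·37 ≡ 0.
  x = λ² - 16 - 16 = 0 - 32 ≡ 9; y = λ·(16 - 9) - 5 ≡ 36. → (9, 36)
double: tangent at (9, 36): λ = (3·9² + 11)/(2·36) ≡ 8/31. 31⁻¹ ≡ 4 (mod 41), so λ ≡ 8·4 ≡ 32.
  x = λ² - 9 - 9 = 1024 - 18 ≡ 22; y = λ·(9 - 22) - 36 ≡ 40. → (22, 40)
4P = (22, 40).
Next 2Q:
Repeated addition: build up to 2Q.
2Q: tangent at (19, 22): λ = (3·19² + 11)/(2·22) ≡ 28/3. 3⁻¹ ≡ 14 (mod 41) since 3·14 = 42 ≡ 1, so λ ≡ 28·14 ≡ 23.
  x = λ² - 19 - 19 = 529 - 38 ≡ 40; y = λ·(19 - 40) - 22 ≡ 28. → (40, 28)
2Q = (40, 28).
Finally 4P + 2Q:
(22, 40) + (40, 28). λ = (28 - 40)/(40 - 22) ≡ 29/18 mod 41. 18⁻¹ ≡ 16 (mod 41) since 18·16 = 288 ≡ 1, so λ ≡ 13.
  x = λ² - 22 - 40 = 169 - 62 ≡ 25; y = λ·(22 - 25) - 40 ≡ 3. → (25, 3)

(25, 3)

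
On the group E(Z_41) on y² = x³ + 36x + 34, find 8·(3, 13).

O

Write G = (3, 13).
Repeated addition: build up to 8G.
2G: tangent at (3, 13): λ = (3·3² + 36)/(2·13) ≡ 22/26. 26⁻¹ ≡ 30 (mod 41) since 26·30 = 780 ≡ 1, so λ ≡ 22·30 ≡ 4.
  x = λ² - 3 - 3 = 16 - 6 ≡ 10; y = λ·(3 - 10) - 13 ≡ 0. → (10, 0)
3G: (10, 0) + (3, 13). λ = (13 - 0)/(3 - 10) ≡ 13/34 mod 41. 34⁻¹ ≡ 35 (mod 41), so λ ≡ 4.
  x = λ² - 10 - 3 = 16 - 13 ≡ 3; y = λ·(10 - 3) - 0 ≡ 28. → (3, 28)
4G: (3, 28) + (3, 13): same x and y₁ ≡ -y₂, so the sum is 𝒪.
5G: 𝒪 + (3, 13) = (3, 13) (identity).
6G: tangent at (3, 13): λ = (3·3² + 36)/(2·13) ≡ 22/26. 26⁻¹ ≡ 30 (mod 41), so λ ≡ 22·30 ≡ 4.
  x = λ² - 3 - 3 = 16 - 6 ≡ 10; y = λ·(3 - 10) - 13 ≡ 0. → (10, 0)
7G: (10, 0) + (3, 13). λ = (13 - 0)/(3 - 10) ≡ 13/34 mod 41. 34⁻¹ ≡ 35 (mod 41), so λ ≡ 4.
  x = λ² - 10 - 3 = 16 - 13 ≡ 3; y = λ·(10 - 3) - 0 ≡ 28. → (3, 28)
8G: (3, 28) + (3, 13): same x and y₁ ≡ -y₂, so the sum is 𝒪.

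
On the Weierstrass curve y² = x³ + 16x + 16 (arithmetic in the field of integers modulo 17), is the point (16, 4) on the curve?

y² = 4² ≡ 16; x³ + 16x + 16 = 4368 ≡ 16 (mod 17). 16 = 16.

yes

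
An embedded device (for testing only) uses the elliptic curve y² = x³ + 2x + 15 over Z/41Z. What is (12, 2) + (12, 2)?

(12, 39)

tangent at (12, 2): λ = (3·12² + 2)/(2·2) ≡ 24/4. 4⁻¹ ≡ 31 (mod 41), so λ ≡ 24·31 ≡ 6.
  x = λ² - 12 - 12 = 36 - 24 ≡ 12; y = λ·(12 - 12) - 2 ≡ 39. → (12, 39)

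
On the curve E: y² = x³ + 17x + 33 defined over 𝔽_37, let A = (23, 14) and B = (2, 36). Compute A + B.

(11, 21)

(23, 14) + (2, 36). λ = (36 - 14)/(2 - 23) ≡ 22/16 mod 37. 16⁻¹ ≡ 7 (mod 37) since 16·7 = 112 ≡ 1, so λ ≡ 6.
  x = λ² - 23 - 2 = 36 - 25 ≡ 11; y = λ·(23 - 11) - 14 ≡ 21. → (11, 21)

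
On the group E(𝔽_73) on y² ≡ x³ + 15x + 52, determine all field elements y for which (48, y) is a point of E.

x³ + 15x + 52 = 111364 ≡ 39 (mod 73).
39 is a non-residue mod 73; no y exists.

none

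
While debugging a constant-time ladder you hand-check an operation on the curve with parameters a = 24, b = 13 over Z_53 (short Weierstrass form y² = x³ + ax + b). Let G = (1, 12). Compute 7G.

(2, 49)

Repeated addition: build up to 7G.
2G: tangent at (1, 12): λ = (3·1² + 24)/(2·12) ≡ 27/24. 24⁻¹ ≡ 42 (mod 53), so λ ≡ 27·42 ≡ 21.
  x = λ² - 1 - 1 = 441 - 2 ≡ 15; y = λ·(1 - 15) - 12 ≡ 12. → (15, 12)
3G: (15, 12) + (1, 12). λ = (12 - 12)/(1 - 15) ≡ 0/39 mod 53. 39⁻¹ ≡ 34 (mod 53) since 39·34 = 1326 ≡ 1, so λ ≡ 0.
  x = λ² - 15 - 1 = 0 - 16 ≡ 37; y = λ·(15 - 37) - 12 ≡ 41. → (37, 41)
4G: (37, 41) + (1, 12). λ = (12 - 41)/(1 - 37) ≡ 24/17 mod 53. 17⁻¹ ≡ 25 (mod 53), so λ ≡ 17.
  x = λ² - 37 - 1 = 289 - 38 ≡ 39; y = λ·(37 - 39) - 41 ≡ 31. → (39, 31)
5G: (39, 31) + (1, 12). λ = (12 - 31)/(1 - 39) ≡ 34/15 mod 53. 15⁻¹ ≡ 46 (mod 53), so λ ≡ 27.
  x = λ² - 39 - 1 = 729 - 40 ≡ 0; y = λ·(39 - 0) - 31 ≡ 15. → (0, 15)
6G: (0, 15) + (1, 12). λ = (12 - 15)/(1 - 0) ≡ 50/1 mod 53. 1⁻¹ ≡ 1 (mod 53), so λ ≡ 50.
  x = λ² - 0 - 1 = 2500 - 1 ≡ 8; y = λ·(0 - 8) - 15 ≡ 9. → (8, 9)
7G: (8, 9) + (1, 12). λ = (12 - 9)/(1 - 8) ≡ 3/46 mod 53. 46⁻¹ ≡ 15 (mod 53), so λ ≡ 45.
  x = λ² - 8 - 1 = 2025 - 9 ≡ 2; y = λ·(8 - 2) - 9 ≡ 49. → (2, 49)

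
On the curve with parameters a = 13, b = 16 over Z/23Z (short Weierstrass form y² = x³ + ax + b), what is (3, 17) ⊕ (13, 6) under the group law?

(3, 17) + (13, 6). λ = (6 - 17)/(13 - 3) ≡ 12/10 mod 23. 10⁻¹ ≡ 7 (mod 23) since 10·7 = 70 ≡ 1, so λ ≡ 15.
  x = λ² - 3 - 13 = 225 - 16 ≡ 2; y = λ·(3 - 2) - 17 ≡ 21. → (2, 21)

(2, 21)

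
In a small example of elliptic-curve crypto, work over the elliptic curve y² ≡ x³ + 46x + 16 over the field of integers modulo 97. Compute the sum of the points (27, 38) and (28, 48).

(27, 38) + (28, 48). λ = (48 - 38)/(28 - 27) ≡ 10/1 mod 97. 1⁻¹ ≡ 1 (mod 97) since 1·1 = 1 ≡ 1, so λ ≡ 10.
  x = λ² - 27 - 28 = 100 - 55 ≡ 45; y = λ·(27 - 45) - 38 ≡ 73. → (45, 73)

(45, 73)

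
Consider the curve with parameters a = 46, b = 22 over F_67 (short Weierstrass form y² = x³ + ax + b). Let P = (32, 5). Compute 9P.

Repeated addition: build up to 9P.
2P: tangent at (32, 5): λ = (3·32² + 46)/(2·5) ≡ 36/10. 10⁻¹ ≡ 47 (mod 67) since 10·47 = 470 ≡ 1, so λ ≡ 36·47 ≡ 17.
  x = λ² - 32 - 32 = 289 - 64 ≡ 24; y = λ·(32 - 24) - 5 ≡ 64. → (24, 64)
3P: (24, 64) + (32, 5). λ = (5 - 64)/(32 - 24) ≡ 8/8 mod 67. 8⁻¹ ≡ 42 (mod 67), so λ ≡ 1.
  x = λ² - 24 - 32 = 1 - 56 ≡ 12; y = λ·(24 - 12) - 64 ≡ 15. → (12, 15)
4P: (12, 15) + (32, 5). λ = (5 - 15)/(32 - 12) ≡ 57/20 mod 67. 20⁻¹ ≡ 57 (mod 67) since 20·57 = 1140 ≡ 1, so λ ≡ 33.
  x = λ² - 12 - 32 = 1089 - 44 ≡ 40; y = λ·(12 - 40) - 15 ≡ 66. → (40, 66)
5P: (40, 66) + (32, 5). λ = (5 - 66)/(32 - 40) ≡ 6/59 mod 67. 59⁻¹ ≡ 25 (mod 67) since 59·25 = 1475 ≡ 1, so λ ≡ 16.
  x = λ² - 40 - 32 = 256 - 72 ≡ 50; y = λ·(40 - 50) - 66 ≡ 42. → (50, 42)
6P: (50, 42) + (32, 5). λ = (5 - 42)/(32 - 50) ≡ 30/49 mod 67. 49⁻¹ ≡ 26 (mod 67) since 49·26 = 1274 ≡ 1, so λ ≡ 43.
  x = λ² - 50 - 32 = 1849 - 82 ≡ 25; y = λ·(50 - 25) - 42 ≡ 28. → (25, 28)
7P: (25, 28) + (32, 5). λ = (5 - 28)/(32 - 25) ≡ 44/7 mod 67. 7⁻¹ ≡ 48 (mod 67) since 7·48 = 336 ≡ 1, so λ ≡ 35.
  x = λ² - 25 - 32 = 1225 - 57 ≡ 29; y = λ·(25 - 29) - 28 ≡ 33. → (29, 33)
8P: (29, 33) + (32, 5). λ = (5 - 33)/(32 - 29) ≡ 39/3 mod 67. 3⁻¹ ≡ 45 (mod 67), so λ ≡ 13.
  x = λ² - 29 - 32 = 169 - 61 ≡ 41; y = λ·(29 - 41) - 33 ≡ 12. → (41, 12)
9P: (41, 12) + (32, 5). λ = (5 - 12)/(32 - 41) ≡ 60/58 mod 67. 58⁻¹ ≡ 52 (mod 67), so λ ≡ 38.
  x = λ² - 41 - 32 = 1444 - 73 ≡ 31; y = λ·(41 - 31) - 12 ≡ 33. → (31, 33)

(31, 33)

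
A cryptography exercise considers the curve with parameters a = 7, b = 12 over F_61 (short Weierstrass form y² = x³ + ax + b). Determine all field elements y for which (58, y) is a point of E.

x³ + 7x + 12 = 195530 ≡ 25 (mod 61).
Square roots of 25 mod 61: 5 and 56 (since 5² = 25 ≡ 25).

5, 56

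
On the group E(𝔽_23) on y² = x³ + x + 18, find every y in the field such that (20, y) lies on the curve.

none

x³ + 1x + 18 = 8038 ≡ 11 (mod 23).
11 is a non-residue mod 23; no y exists.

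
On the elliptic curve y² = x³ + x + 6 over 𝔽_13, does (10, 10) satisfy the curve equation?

y² = 10² ≡ 9; x³ + 1x + 6 = 1016 ≡ 2 (mod 13). 9 ≠ 2.

no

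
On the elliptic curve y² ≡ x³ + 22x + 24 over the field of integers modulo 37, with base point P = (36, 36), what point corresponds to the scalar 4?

Double-and-add on 4 = (100)₂. Start with P = (36, 36) for the leading 1-bit.
double: tangent at (36, 36): λ = (3·36² + 22)/(2·36) ≡ 25/35. 35⁻¹ ≡ 18 (mod 37) since 35·18 = 630 ≡ 1, so λ ≡ 25·18 ≡ 6.
  x = λ² - 36 - 36 = 36 - 72 ≡ 1; y = λ·(36 - 1) - 36 ≡ 26. → (1, 26)
double: tangent at (1, 26): λ = (3·1² + 22)/(2·26) ≡ 25/15. 15⁻¹ ≡ 5 (mod 37), so λ ≡ 25·5 ≡ 14.
  x = λ² - 1 - 1 = 196 - 2 ≡ 9; y = λ·(1 - 9) - 26 ≡ 10. → (9, 10)

(9, 10)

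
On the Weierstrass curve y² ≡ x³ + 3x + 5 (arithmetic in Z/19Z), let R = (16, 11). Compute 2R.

(11, 1)

tangent at (16, 11): λ = (3·16² + 3)/(2·11) ≡ 11/3. 3⁻¹ ≡ 13 (mod 19) since 3·13 = 39 ≡ 1, so λ ≡ 11·13 ≡ 10.
  x = λ² - 16 - 16 = 100 - 32 ≡ 11; y = λ·(16 - 11) - 11 ≡ 1. → (11, 1)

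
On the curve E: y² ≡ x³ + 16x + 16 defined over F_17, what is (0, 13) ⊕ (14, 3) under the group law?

(16, 13)

(0, 13) + (14, 3). λ = (3 - 13)/(14 - 0) ≡ 7/14 mod 17. 14⁻¹ ≡ 11 (mod 17), so λ ≡ 9.
  x = λ² - 0 - 14 = 81 - 14 ≡ 16; y = λ·(0 - 16) - 13 ≡ 13. → (16, 13)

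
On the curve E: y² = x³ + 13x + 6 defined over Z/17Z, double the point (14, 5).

tangent at (14, 5): λ = (3·14² + 13)/(2·5) ≡ 6/10. 10⁻¹ ≡ 12 (mod 17), so λ ≡ 6·12 ≡ 4.
  x = λ² - 14 - 14 = 16 - 28 ≡ 5; y = λ·(14 - 5) - 5 ≡ 14. → (5, 14)

(5, 14)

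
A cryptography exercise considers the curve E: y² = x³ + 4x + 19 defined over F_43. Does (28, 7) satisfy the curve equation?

no

y² = 7² ≡ 6; x³ + 4x + 19 = 22083 ≡ 24 (mod 43). 6 ≠ 24.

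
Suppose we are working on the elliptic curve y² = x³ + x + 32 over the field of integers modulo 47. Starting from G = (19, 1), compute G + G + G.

Repeated addition: build up to 3G.
2G: tangent at (19, 1): λ = (3·19² + 1)/(2·1) ≡ 3/2. 2⁻¹ ≡ 24 (mod 47), so λ ≡ 3·24 ≡ 25.
  x = λ² - 19 - 19 = 625 - 38 ≡ 23; y = λ·(19 - 23) - 1 ≡ 40. → (23, 40)
3G: (23, 40) + (19, 1). λ = (1 - 40)/(19 - 23) ≡ 8/43 mod 47. 43⁻¹ ≡ 35 (mod 47) since 43·35 = 1505 ≡ 1, so λ ≡ 45.
  x = λ² - 23 - 19 = 2025 - 42 ≡ 9; y = λ·(23 - 9) - 40 ≡ 26. → (9, 26)

(9, 26)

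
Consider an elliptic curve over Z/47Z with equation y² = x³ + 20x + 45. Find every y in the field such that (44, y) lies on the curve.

none

x³ + 20x + 45 = 86109 ≡ 5 (mod 47).
5 is a non-residue mod 47; no y exists.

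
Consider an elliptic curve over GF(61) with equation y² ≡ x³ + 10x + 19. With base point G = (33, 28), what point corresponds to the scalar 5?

(27, 5)

Double-and-add on 5 = (101)₂. Start with G = (33, 28) for the leading 1-bit.
double: tangent at (33, 28): λ = (3·33² + 10)/(2·28) ≡ 44/56. 56⁻¹ ≡ 12 (mod 61) since 56·12 = 672 ≡ 1, so λ ≡ 44·12 ≡ 40.
  x = λ² - 33 - 33 = 1600 - 66 ≡ 9; y = λ·(33 - 9) - 28 ≡ 17. → (9, 17)
double: tangent at (9, 17): λ = (3·9² + 10)/(2·17) ≡ 9/34. 34⁻¹ ≡ 9 (mod 61), so λ ≡ 9·9 ≡ 20.
  x = λ² - 9 - 9 = 400 - 18 ≡ 16; y = λ·(9 - 16) - 17 ≡ 26. → (16, 26)
add G: (16, 26) + (33, 28). λ = (28 - 26)/(33 - 16) ≡ 2/17 mod 61. 17⁻¹ ≡ 18 (mod 61) since 17·18 = 306 ≡ 1, so λ ≡ 36.
  x = λ² - 16 - 33 = 1296 - 49 ≡ 27; y = λ·(16 - 27) - 26 ≡ 5. → (27, 5)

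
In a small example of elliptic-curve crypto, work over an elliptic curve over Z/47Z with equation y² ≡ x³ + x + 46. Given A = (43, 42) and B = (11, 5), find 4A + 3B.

(23, 43)

First 4A:
Double-and-add on 4 = (100)₂. Start with A = (43, 42) for the leading 1-bit.
double: tangent at (43, 42): λ = (3·43² + 1)/(2·42) ≡ 2/37. 37⁻¹ ≡ 14 (mod 47), so λ ≡ 2·14 ≡ 28.
  x = λ² - 43 - 43 = 784 - 86 ≡ 40; y = λ·(43 - 40) - 42 ≡ 42. → (40, 42)
double: tangent at (40, 42): λ = (3·40² + 1)/(2·42) ≡ 7/37. 37⁻¹ ≡ 14 (mod 47), so λ ≡ 7·14 ≡ 4.
  x = λ² - 40 - 40 = 16 - 80 ≡ 30; y = λ·(40 - 30) - 42 ≡ 45. → (30, 45)
4A = (30, 45).
Next 3B:
Repeated addition: build up to 3B.
2B: tangent at (11, 5): λ = (3·11² + 1)/(2·5) ≡ 35/10. 10⁻¹ ≡ 33 (mod 47) since 10·33 = 330 ≡ 1, so λ ≡ 35·33 ≡ 27.
  x = λ² - 11 - 11 = 729 - 22 ≡ 2; y = λ·(11 - 2) - 5 ≡ 3. → (2, 3)
3B: (2, 3) + (11, 5). λ = (5 - 3)/(11 - 2) ≡ 2/9 mod 47. 9⁻¹ ≡ 21 (mod 47), so λ ≡ 42.
  x = λ² - 2 - 11 = 1764 - 13 ≡ 12; y = λ·(2 - 12) - 3 ≡ 0. → (12, 0)
3B = (12, 0).
Finally 4A + 3B:
(30, 45) + (12, 0). λ = (0 - 45)/(12 - 30) ≡ 2/29 mod 47. 29⁻¹ ≡ 13 (mod 47), so λ ≡ 26.
  x = λ² - 30 - 12 = 676 - 42 ≡ 23; y = λ·(30 - 23) - 45 ≡ 43. → (23, 43)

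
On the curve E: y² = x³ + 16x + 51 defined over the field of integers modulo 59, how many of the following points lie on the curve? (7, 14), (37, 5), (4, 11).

1

(7, 14): 14² ≡ 19, rhs ≡ 34 → off.
(37, 5): 5² ≡ 25, rhs ≡ 25 → on.
(4, 11): 11² ≡ 3, rhs ≡ 2 → off.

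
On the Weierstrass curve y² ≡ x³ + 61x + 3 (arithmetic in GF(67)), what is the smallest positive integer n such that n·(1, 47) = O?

2P: tangent at (1, 47): λ = (3·1² + 61)/(2·47) ≡ 64/27. 27⁻¹ ≡ 5 (mod 67) since 27·5 = 135 ≡ 1, so λ ≡ 64·5 ≡ 52.
  x = λ² - 1 - 1 = 2704 - 2 ≡ 22; y = λ·(1 - 22) - 47 ≡ 0. → (22, 0)
3P: (22, 0) + (1, 47). λ = (47 - 0)/(1 - 22) ≡ 47/46 mod 67. 46⁻¹ ≡ 51 (mod 67), so λ ≡ 52.
  x = λ² - 22 - 1 = 2704 - 23 ≡ 1; y = λ·(22 - 1) - 0 ≡ 20. → (1, 20)
4P: (1, 20) + (1, 47): same x and y₁ ≡ -y₂, so the sum is O.
4P = O, so the order is 4.

4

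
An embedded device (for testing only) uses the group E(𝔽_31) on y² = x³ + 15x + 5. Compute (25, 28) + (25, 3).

O

The two points share x = 25 and their y-coordinates satisfy 28 + 3 ≡ 0 (mod 31), so they are inverses. Their sum is O.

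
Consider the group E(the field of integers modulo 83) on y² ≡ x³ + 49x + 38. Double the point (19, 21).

tangent at (19, 21): λ = (3·19² + 49)/(2·21) ≡ 53/42. 42⁻¹ ≡ 2 (mod 83), so λ ≡ 53·2 ≡ 23.
  x = λ² - 19 - 19 = 529 - 38 ≡ 76; y = λ·(19 - 76) - 21 ≡ 79. → (76, 79)

(76, 79)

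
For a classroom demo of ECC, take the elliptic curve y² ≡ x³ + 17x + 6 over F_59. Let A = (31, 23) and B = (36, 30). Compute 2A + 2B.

First 2A:
Repeated addition: build up to 2A.
2A: tangent at (31, 23): λ = (3·31² + 17)/(2·23) ≡ 9/46. 46⁻¹ ≡ 9 (mod 59), so λ ≡ 9·9 ≡ 22.
  x = λ² - 31 - 31 = 484 - 62 ≡ 9; y = λ·(31 - 9) - 23 ≡ 48. → (9, 48)
2A = (9, 48).
Next 2B:
Repeated addition: build up to 2B.
2B: tangent at (36, 30): λ = (3·36² + 17)/(2·30) ≡ 11/1. 1⁻¹ ≡ 1 (mod 59) since 1·1 = 1 ≡ 1, so λ ≡ 11·1 ≡ 11.
  x = λ² - 36 - 36 = 121 - 72 ≡ 49; y = λ·(36 - 49) - 30 ≡ 4. → (49, 4)
2B = (49, 4).
Finally 2A + 2B:
(9, 48) + (49, 4). λ = (4 - 48)/(49 - 9) ≡ 15/40 mod 59. 40⁻¹ ≡ 31 (mod 59), so λ ≡ 52.
  x = λ² - 9 - 49 = 2704 - 58 ≡ 50; y = λ·(9 - 50) - 48 ≡ 3. → (50, 3)

(50, 3)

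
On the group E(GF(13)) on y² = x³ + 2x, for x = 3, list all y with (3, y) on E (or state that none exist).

none

x³ + 2x + 0 = 33 ≡ 7 (mod 13).
7 is a non-residue mod 13; no y exists.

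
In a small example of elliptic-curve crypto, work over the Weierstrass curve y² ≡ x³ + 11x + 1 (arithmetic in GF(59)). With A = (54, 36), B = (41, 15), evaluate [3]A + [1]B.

(56, 0)

First 3A:
Repeated addition: build up to 3A.
2A: tangent at (54, 36): λ = (3·54² + 11)/(2·36) ≡ 27/13. 13⁻¹ ≡ 50 (mod 59), so λ ≡ 27·50 ≡ 52.
  x = λ² - 54 - 54 = 2704 - 108 ≡ 0; y = λ·(54 - 0) - 36 ≡ 58. → (0, 58)
3A: (0, 58) + (54, 36). λ = (36 - 58)/(54 - 0) ≡ 37/54 mod 59. 54⁻¹ ≡ 47 (mod 59), so λ ≡ 28.
  x = λ² - 0 - 54 = 784 - 54 ≡ 22; y = λ·(0 - 22) - 58 ≡ 34. → (22, 34)
3A = (22, 34).
Finally 3A + B:
(22, 34) + (41, 15). λ = (15 - 34)/(41 - 22) ≡ 40/19 mod 59. 19⁻¹ ≡ 28 (mod 59) since 19·28 = 532 ≡ 1, so λ ≡ 58.
  x = λ² - 22 - 41 = 3364 - 63 ≡ 56; y = λ·(22 - 56) - 34 ≡ 0. → (56, 0)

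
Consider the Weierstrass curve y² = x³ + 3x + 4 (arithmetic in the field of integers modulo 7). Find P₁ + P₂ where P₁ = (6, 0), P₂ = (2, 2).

(6, 0) + (2, 2). λ = (2 - 0)/(2 - 6) ≡ 2/3 mod 7. 3⁻¹ ≡ 5 (mod 7), so λ ≡ 3.
  x = λ² - 6 - 2 = 9 - 8 ≡ 1; y = λ·(6 - 1) - 0 ≡ 1. → (1, 1)

(1, 1)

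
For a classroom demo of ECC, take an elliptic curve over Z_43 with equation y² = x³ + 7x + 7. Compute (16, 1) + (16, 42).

The two points share x = 16 and their y-coordinates satisfy 1 + 42 ≡ 0 (mod 43), so they are inverses. Their sum is O.

O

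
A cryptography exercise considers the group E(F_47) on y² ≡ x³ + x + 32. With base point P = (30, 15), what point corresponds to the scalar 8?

Repeated addition: build up to 8P.
2P: tangent at (30, 15): λ = (3·30² + 1)/(2·15) ≡ 22/30. 30⁻¹ ≡ 11 (mod 47), so λ ≡ 22·11 ≡ 7.
  x = λ² - 30 - 30 = 49 - 60 ≡ 36; y = λ·(30 - 36) - 15 ≡ 37. → (36, 37)
3P: (36, 37) + (30, 15). λ = (15 - 37)/(30 - 36) ≡ 25/41 mod 47. 41⁻¹ ≡ 39 (mod 47), so λ ≡ 35.
  x = λ² - 36 - 30 = 1225 - 66 ≡ 31; y = λ·(36 - 31) - 37 ≡ 44. → (31, 44)
4P: (31, 44) + (30, 15). λ = (15 - 44)/(30 - 31) ≡ 18/46 mod 47. 46⁻¹ ≡ 46 (mod 47), so λ ≡ 29.
  x = λ² - 31 - 30 = 841 - 61 ≡ 28; y = λ·(31 - 28) - 44 ≡ 43. → (28, 43)
5P: (28, 43) + (30, 15). λ = (15 - 43)/(30 - 28) ≡ 19/2 mod 47. 2⁻¹ ≡ 24 (mod 47), so λ ≡ 33.
  x = λ² - 28 - 30 = 1089 - 58 ≡ 44; y = λ·(28 - 44) - 43 ≡ 40. → (44, 40)
6P: (44, 40) + (30, 15). λ = (15 - 40)/(30 - 44) ≡ 22/33 mod 47. 33⁻¹ ≡ 10 (mod 47) since 33·10 = 330 ≡ 1, so λ ≡ 32.
  x = λ² - 44 - 30 = 1024 - 74 ≡ 10; y = λ·(44 - 10) - 40 ≡ 14. → (10, 14)
7P: (10, 14) + (30, 15). λ = (15 - 14)/(30 - 10) ≡ 1/20 mod 47. 20⁻¹ ≡ 40 (mod 47) since 20·40 = 800 ≡ 1, so λ ≡ 40.
  x = λ² - 10 - 30 = 1600 - 40 ≡ 9; y = λ·(10 - 9) - 14 ≡ 26. → (9, 26)
8P: (9, 26) + (30, 15). λ = (15 - 26)/(30 - 9) ≡ 36/21 mod 47. 21⁻¹ ≡ 9 (mod 47), so λ ≡ 42.
  x = λ² - 9 - 30 = 1764 - 39 ≡ 33; y = λ·(9 - 33) - 26 ≡ 0. → (33, 0)

(33, 0)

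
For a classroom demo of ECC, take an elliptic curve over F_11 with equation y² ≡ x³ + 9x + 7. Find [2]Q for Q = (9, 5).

(5, 10)

tangent at (9, 5): λ = (3·9² + 9)/(2·5) ≡ 10/10. 10⁻¹ ≡ 10 (mod 11), so λ ≡ 10·10 ≡ 1.
  x = λ² - 9 - 9 = 1 - 18 ≡ 5; y = λ·(9 - 5) - 5 ≡ 10. → (5, 10)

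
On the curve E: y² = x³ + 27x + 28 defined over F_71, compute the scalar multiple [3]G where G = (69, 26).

Repeated addition: build up to 3G.
2G: tangent at (69, 26): λ = (3·69² + 27)/(2·26) ≡ 39/52. 52⁻¹ ≡ 56 (mod 71), so λ ≡ 39·56 ≡ 54.
  x = λ² - 69 - 69 = 2916 - 138 ≡ 9; y = λ·(69 - 9) - 26 ≡ 19. → (9, 19)
3G: (9, 19) + (69, 26). λ = (26 - 19)/(69 - 9) ≡ 7/60 mod 71. 60⁻¹ ≡ 58 (mod 71), so λ ≡ 51.
  x = λ² - 9 - 69 = 2601 - 78 ≡ 38; y = λ·(9 - 38) - 19 ≡ 64. → (38, 64)

(38, 64)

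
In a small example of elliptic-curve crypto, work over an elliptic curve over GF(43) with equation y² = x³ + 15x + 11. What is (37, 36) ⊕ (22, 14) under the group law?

(41, 4)

(37, 36) + (22, 14). λ = (14 - 36)/(22 - 37) ≡ 21/28 mod 43. 28⁻¹ ≡ 20 (mod 43), so λ ≡ 33.
  x = λ² - 37 - 22 = 1089 - 59 ≡ 41; y = λ·(37 - 41) - 36 ≡ 4. → (41, 4)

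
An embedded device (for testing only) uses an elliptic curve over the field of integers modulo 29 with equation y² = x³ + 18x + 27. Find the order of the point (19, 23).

2P: tangent at (19, 23): λ = (3·19² + 18)/(2·23) ≡ 28/17. 17⁻¹ ≡ 12 (mod 29), so λ ≡ 28·12 ≡ 17.
  x = λ² - 19 - 19 = 289 - 38 ≡ 19; y = λ·(19 - 19) - 23 ≡ 6. → (19, 6)
3P: (19, 6) + (19, 23): same x and y₁ ≡ -y₂, so the sum is ∞.
3P = ∞, so the order is 3.

3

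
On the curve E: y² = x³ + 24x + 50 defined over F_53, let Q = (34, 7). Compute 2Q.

tangent at (34, 7): λ = (3·34² + 24)/(2·7) ≡ 47/14. 14⁻¹ ≡ 19 (mod 53) since 14·19 = 266 ≡ 1, so λ ≡ 47·19 ≡ 45.
  x = λ² - 34 - 34 = 2025 - 68 ≡ 49; y = λ·(34 - 49) - 7 ≡ 7. → (49, 7)

(49, 7)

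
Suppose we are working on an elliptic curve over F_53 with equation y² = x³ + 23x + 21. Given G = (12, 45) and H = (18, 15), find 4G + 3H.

(14, 15)

First 4G:
Double-and-add on 4 = (100)₂. Start with G = (12, 45) for the leading 1-bit.
double: tangent at (12, 45): λ = (3·12² + 23)/(2·45) ≡ 31/37. 37⁻¹ ≡ 43 (mod 53), so λ ≡ 31·43 ≡ 8.
  x = λ² - 12 - 12 = 64 - 24 ≡ 40; y = λ·(12 - 40) - 45 ≡ 49. → (40, 49)
double: tangent at (40, 49): λ = (3·40² + 23)/(2·49) ≡ 0/45. 45⁻¹ ≡ 33 (mod 53) since 45·33 = 1485 ≡ 1, so λ ≡ 0·33 ≡ 0.
  x = λ² - 40 - 40 = 0 - 80 ≡ 26; y = λ·(40 - 26) - 49 ≡ 4. → (26, 4)
4G = (26, 4).
Next 3H:
Repeated addition: build up to 3H.
2H: tangent at (18, 15): λ = (3·18² + 23)/(2·15) ≡ 41/30. 30⁻¹ ≡ 23 (mod 53), so λ ≡ 41·23 ≡ 42.
  x = λ² - 18 - 18 = 1764 - 36 ≡ 32; y = λ·(18 - 32) - 15 ≡ 33. → (32, 33)
3H: (32, 33) + (18, 15). λ = (15 - 33)/(18 - 32) ≡ 35/39 mod 53. 39⁻¹ ≡ 34 (mod 53), so λ ≡ 24.
  x = λ² - 32 - 18 = 576 - 50 ≡ 49; y = λ·(32 - 49) - 33 ≡ 36. → (49, 36)
3H = (49, 36).
Finally 4G + 3H:
(26, 4) + (49, 36). λ = (36 - 4)/(49 - 26) ≡ 32/23 mod 53. 23⁻¹ ≡ 30 (mod 53), so λ ≡ 6.
  x = λ² - 26 - 49 = 36 - 75 ≡ 14; y = λ·(26 - 14) - 4 ≡ 15. → (14, 15)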